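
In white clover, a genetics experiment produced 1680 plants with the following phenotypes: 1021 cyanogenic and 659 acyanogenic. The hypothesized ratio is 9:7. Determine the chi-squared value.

13.971

Expected counts for N = 1680 under a 9:7 ratio (total parts = 16):
  cyanogenic: 1680 × 9/16 = 945
  acyanogenic: 1680 × 7/16 = 735
χ² = Σ (O − E)² / E
  cyanogenic: (1021 − 945)² / 945 = 6.1122
  acyanogenic: (659 − 735)² / 735 = 7.8585
χ² = 6.1122 + 7.8585 = 13.9707 ≈ 13.971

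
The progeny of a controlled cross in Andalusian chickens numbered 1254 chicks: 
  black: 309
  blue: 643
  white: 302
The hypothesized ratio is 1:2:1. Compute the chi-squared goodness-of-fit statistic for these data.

The 1:2:1 ratio has 4 parts, so with N = 1254 the expected counts are:
  black: 1254 × 1/4 = 313.5
  blue: 1254 × 2/4 = 627
  white: 1254 × 1/4 = 313.5
χ² = Σ (O − E)² / E
  black: (309 − 313.5)² / 313.5 = 0.0646
  blue: (643 − 627)² / 627 = 0.4083
  white: (302 − 313.5)² / 313.5 = 0.4219
χ² = 0.0646 + 0.4083 + 0.4219 = 0.8948 ≈ 0.895

0.895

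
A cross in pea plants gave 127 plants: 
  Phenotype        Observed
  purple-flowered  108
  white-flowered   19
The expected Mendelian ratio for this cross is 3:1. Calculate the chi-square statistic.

Total ratio parts = 4. Expected numbers out of 127:
  purple-flowered: 127 × 3/4 = 95.25
  white-flowered: 127 × 1/4 = 31.75
χ² = Σ (O − E)² / E
  purple-flowered: (108 − 95.25)² / 95.25 = 1.7067
  white-flowered: (19 − 31.75)² / 31.75 = 5.1201
χ² = 1.7067 + 5.1201 = 6.8268 ≈ 6.827

6.827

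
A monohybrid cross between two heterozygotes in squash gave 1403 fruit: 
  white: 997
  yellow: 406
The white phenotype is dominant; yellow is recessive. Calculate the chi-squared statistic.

For a monohybrid cross between heterozygotes with complete dominance, the expected phenotypic ratio is 3:1.
The 3:1 ratio has 4 parts, so with N = 1403 the expected counts are:
  white: 1403 × 3/4 = 1052.25
  yellow: 1403 × 1/4 = 350.75
χ² = Σ (O − E)² / E
  white: (997 − 1052.25)² / 1052.25 = 2.9010
  yellow: (406 − 350.75)² / 350.75 = 8.7030
χ² = 2.9010 + 8.7030 = 11.604

11.604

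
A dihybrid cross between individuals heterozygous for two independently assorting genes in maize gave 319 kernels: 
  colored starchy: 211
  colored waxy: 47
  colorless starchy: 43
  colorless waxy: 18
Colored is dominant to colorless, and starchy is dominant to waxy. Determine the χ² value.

A dihybrid F₂ with independent assortment and complete dominance at both loci gives a 9:3:3:1 phenotypic ratio.
Expected counts for N = 319 under a 9:3:3:1 ratio (total parts = 16):
  colored starchy: 319 × 9/16 = 179.4375
  colored waxy: 319 × 3/16 = 59.8125
  colorless starchy: 319 × 3/16 = 59.8125
  colorless waxy: 319 × 1/16 = 19.9375
χ² = Σ (O − E)² / E
  colored starchy: (211 − 179.4375)² / 179.4375 = 5.5517
  colored waxy: (47 − 59.8125)² / 59.8125 = 2.7446
  colorless starchy: (43 − 59.8125)² / 59.8125 = 4.7258
  colorless waxy: (18 − 19.9375)² / 19.9375 = 0.1883
χ² = 5.5517 + 2.7446 + 4.7258 + 0.1883 = 13.2104 ≈ 13.210

13.210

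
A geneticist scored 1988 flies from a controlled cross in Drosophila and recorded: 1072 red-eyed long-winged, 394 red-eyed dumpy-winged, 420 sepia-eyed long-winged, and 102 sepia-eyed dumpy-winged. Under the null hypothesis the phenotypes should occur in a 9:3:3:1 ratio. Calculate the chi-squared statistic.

13.098

Expected counts for N = 1988 under a 9:3:3:1 ratio (total parts = 16):
  red-eyed long-winged: 1988 × 9/16 = 1118.25
  red-eyed dumpy-winged: 1988 × 3/16 = 372.75
  sepia-eyed long-winged: 1988 × 3/16 = 372.75
  sepia-eyed dumpy-winged: 1988 × 1/16 = 124.25
χ² = Σ (O − E)² / E
  red-eyed long-winged: (1072 − 1118.25)² / 1118.25 = 1.9129
  red-eyed dumpy-winged: (394 − 372.75)² / 372.75 = 1.2114
  sepia-eyed long-winged: (420 − 372.75)² / 372.75 = 5.9894
  sepia-eyed dumpy-winged: (102 − 124.25)² / 124.25 = 3.9844
χ² = 1.9129 + 1.2114 + 5.9894 + 3.9844 = 13.0981 ≈ 13.098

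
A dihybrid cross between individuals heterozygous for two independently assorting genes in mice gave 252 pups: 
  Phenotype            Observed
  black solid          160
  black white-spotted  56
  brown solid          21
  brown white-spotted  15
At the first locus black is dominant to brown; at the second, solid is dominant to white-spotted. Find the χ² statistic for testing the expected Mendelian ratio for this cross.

A dihybrid F₂ with independent assortment and complete dominance at both loci gives a 9:3:3:1 phenotypic ratio.
Under the 9:3:3:1 hypothesis (Σ ratio = 16, N = 252):
  black solid: 252 × 9/16 = 141.75
  black white-spotted: 252 × 3/16 = 47.25
  brown solid: 252 × 3/16 = 47.25
  brown white-spotted: 252 × 1/16 = 15.75
χ² = Σ (O − E)² / E
  black solid: (160 − 141.75)² / 141.75 = 2.3496
  black white-spotted: (56 − 47.25)² / 47.25 = 1.6204
  brown solid: (21 − 47.25)² / 47.25 = 14.5833
  brown white-spotted: (15 − 15.75)² / 15.75 = 0.0357
χ² = 2.3496 + 1.6204 + 14.5833 + 0.0357 = 18.589

18.589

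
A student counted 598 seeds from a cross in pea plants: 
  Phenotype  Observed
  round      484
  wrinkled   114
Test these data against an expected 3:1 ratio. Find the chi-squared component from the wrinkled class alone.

Expected counts for N = 598 under a 3:1 ratio (total parts = 4):
  round: 598 × 3/4 = 448.5
  wrinkled: 598 × 1/4 = 149.5
Contribution of wrinkled: (114 − 149.5)² / 149.5 = 8.4298

8.430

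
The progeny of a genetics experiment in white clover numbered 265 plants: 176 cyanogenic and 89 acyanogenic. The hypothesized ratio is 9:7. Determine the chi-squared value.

The 9:7 ratio has 16 parts, so with N = 265 the expected counts are:
  cyanogenic: 265 × 9/16 = 149.0625
  acyanogenic: 265 × 7/16 = 115.9375
χ² = Σ (O − E)² / E
  cyanogenic: (176 − 149.0625)² / 149.0625 = 4.8680
  acyanogenic: (89 − 115.9375)² / 115.9375 = 6.2588
χ² = 4.8680 + 6.2588 = 11.1268 ≈ 11.127

11.127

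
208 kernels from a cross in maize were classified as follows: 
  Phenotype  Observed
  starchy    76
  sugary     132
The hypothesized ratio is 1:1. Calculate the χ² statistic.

The 1:1 ratio has 2 parts, so with N = 208 the expected counts are:
  starchy: 208 × 1/2 = 104
  sugary: 208 × 1/2 = 104
χ² = Σ (O − E)² / E
  starchy: (76 − 104)² / 104 = 7.5385
  sugary: (132 − 104)² / 104 = 7.5385
χ² = 7.5385 + 7.5385 = 15.077

15.077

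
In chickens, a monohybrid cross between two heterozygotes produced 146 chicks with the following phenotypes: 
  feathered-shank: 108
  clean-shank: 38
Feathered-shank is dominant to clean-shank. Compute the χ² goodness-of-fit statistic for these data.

For a monohybrid cross between heterozygotes with complete dominance, the expected phenotypic ratio is 3:1.
Total ratio parts = 4. Expected numbers out of 146:
  feathered-shank: 146 × 3/4 = 109.5
  clean-shank: 146 × 1/4 = 36.5
χ² = Σ (O − E)² / E
  feathered-shank: (108 − 109.5)² / 109.5 = 0.0205
  clean-shank: (38 − 36.5)² / 36.5 = 0.0616
χ² = 0.0205 + 0.0616 = 0.0821 ≈ 0.082

0.082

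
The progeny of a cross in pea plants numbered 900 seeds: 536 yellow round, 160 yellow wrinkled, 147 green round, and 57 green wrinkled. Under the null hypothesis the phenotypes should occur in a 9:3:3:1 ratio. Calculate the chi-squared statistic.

5.015

Expected counts for N = 900 under a 9:3:3:1 ratio (total parts = 16):
  yellow round: 900 × 9/16 = 506.25
  yellow wrinkled: 900 × 3/16 = 168.75
  green round: 900 × 3/16 = 168.75
  green wrinkled: 900 × 1/16 = 56.25
χ² = Σ (O − E)² / E
  yellow round: (536 − 506.25)² / 506.25 = 1.7483
  yellow wrinkled: (160 − 168.75)² / 168.75 = 0.4537
  green round: (147 − 168.75)² / 168.75 = 2.8033
  green wrinkled: (57 − 56.25)² / 56.25 = 0.0100
χ² = 1.7483 + 0.4537 + 2.8033 + 0.0100 = 5.0153 ≈ 5.015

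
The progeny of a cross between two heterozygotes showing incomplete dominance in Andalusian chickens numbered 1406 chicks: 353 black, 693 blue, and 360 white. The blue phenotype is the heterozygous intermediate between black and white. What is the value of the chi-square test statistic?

0.354

With incomplete dominance, a heterozygote × heterozygote cross gives a 1:2:1 phenotypic ratio.
Total ratio parts = 4. Expected numbers out of 1406:
  black: 1406 × 1/4 = 351.5
  blue: 1406 × 2/4 = 703
  white: 1406 × 1/4 = 351.5
χ² = Σ (O − E)² / E
  black: (353 − 351.5)² / 351.5 = 0.0064
  blue: (693 − 703)² / 703 = 0.1422
  white: (360 − 351.5)² / 351.5 = 0.2055
χ² = 0.0064 + 0.1422 + 0.2055 = 0.3541 ≈ 0.354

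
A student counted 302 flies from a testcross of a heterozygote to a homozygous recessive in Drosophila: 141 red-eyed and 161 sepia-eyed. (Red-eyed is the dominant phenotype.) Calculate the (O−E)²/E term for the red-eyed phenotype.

A testcross of a heterozygote (Aa × aa) gives a 1:1 phenotypic ratio.
Total ratio parts = 2. Expected numbers out of 302:
  red-eyed: 302 × 1/2 = 151
  sepia-eyed: 302 × 1/2 = 151
Contribution of red-eyed: (141 − 151)² / 151 = 0.6623

0.662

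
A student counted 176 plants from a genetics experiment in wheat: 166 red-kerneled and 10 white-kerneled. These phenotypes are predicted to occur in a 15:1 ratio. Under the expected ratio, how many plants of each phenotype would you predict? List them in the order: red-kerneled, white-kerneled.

165, 11

The 15:1 ratio has 16 parts, so with N = 176 the expected counts are:
  red-kerneled: 176 × 15/16 = 165
  white-kerneled: 176 × 1/16 = 11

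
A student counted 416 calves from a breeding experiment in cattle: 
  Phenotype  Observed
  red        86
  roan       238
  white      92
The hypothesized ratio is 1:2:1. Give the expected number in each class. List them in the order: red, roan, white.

Expected counts for N = 416 under a 1:2:1 ratio (total parts = 4):
  red: 416 × 1/4 = 104
  roan: 416 × 2/4 = 208
  white: 416 × 1/4 = 104

104, 208, 104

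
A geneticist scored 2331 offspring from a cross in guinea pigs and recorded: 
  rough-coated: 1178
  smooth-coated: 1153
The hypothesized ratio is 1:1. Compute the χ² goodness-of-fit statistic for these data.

0.268

The 1:1 ratio has 2 parts, so with N = 2331 the expected counts are:
  rough-coated: 2331 × 1/2 = 1165.5
  smooth-coated: 2331 × 1/2 = 1165.5
χ² = Σ (O − E)² / E
  rough-coated: (1178 − 1165.5)² / 1165.5 = 0.1341
  smooth-coated: (1153 − 1165.5)² / 1165.5 = 0.1341
χ² = 0.1341 + 0.1341 = 0.2682 ≈ 0.268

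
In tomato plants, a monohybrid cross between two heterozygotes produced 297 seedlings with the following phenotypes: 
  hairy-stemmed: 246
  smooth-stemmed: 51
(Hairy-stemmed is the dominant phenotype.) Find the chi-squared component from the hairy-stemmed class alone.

For a monohybrid cross between heterozygotes with complete dominance, the expected phenotypic ratio is 3:1.
Expected counts for N = 297 under a 3:1 ratio (total parts = 4):
  hairy-stemmed: 297 × 3/4 = 222.75
  smooth-stemmed: 297 × 1/4 = 74.25
Contribution of hairy-stemmed: (246 − 222.75)² / 222.75 = 2.4268

2.427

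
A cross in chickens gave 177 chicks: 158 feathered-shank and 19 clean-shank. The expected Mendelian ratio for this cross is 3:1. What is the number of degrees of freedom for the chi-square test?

A goodness-of-fit test with 2 phenotype classes has df = 2 − 1 = 1.

1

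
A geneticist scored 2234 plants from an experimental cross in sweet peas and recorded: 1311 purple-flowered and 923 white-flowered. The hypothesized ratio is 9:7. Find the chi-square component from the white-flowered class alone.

3.025

The 9:7 ratio has 16 parts, so with N = 2234 the expected counts are:
  purple-flowered: 2234 × 9/16 = 1256.625
  white-flowered: 2234 × 7/16 = 977.375
Contribution of white-flowered: (923 − 977.375)² / 977.375 = 3.0251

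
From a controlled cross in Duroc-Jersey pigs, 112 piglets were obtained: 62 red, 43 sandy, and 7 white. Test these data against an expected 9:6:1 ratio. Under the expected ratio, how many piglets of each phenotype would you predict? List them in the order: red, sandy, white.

Total ratio parts = 16. Expected numbers out of 112:
  red: 112 × 9/16 = 63
  sandy: 112 × 6/16 = 42
  white: 112 × 1/16 = 7

63, 42, 7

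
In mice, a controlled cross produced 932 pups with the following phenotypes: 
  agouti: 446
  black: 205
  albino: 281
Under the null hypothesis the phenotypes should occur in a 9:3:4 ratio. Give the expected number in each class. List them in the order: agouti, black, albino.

Expected counts for N = 932 under a 9:3:4 ratio (total parts = 16):
  agouti: 932 × 9/16 = 524.25
  black: 932 × 3/16 = 174.75
  albino: 932 × 4/16 = 233

524.25, 174.75, 233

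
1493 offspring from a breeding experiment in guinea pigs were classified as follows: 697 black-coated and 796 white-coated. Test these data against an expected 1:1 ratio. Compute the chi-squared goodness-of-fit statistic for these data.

6.565

Total ratio parts = 2. Expected numbers out of 1493:
  black-coated: 1493 × 1/2 = 746.5
  white-coated: 1493 × 1/2 = 746.5
χ² = Σ (O − E)² / E
  black-coated: (697 − 746.5)² / 746.5 = 3.2823
  white-coated: (796 − 746.5)² / 746.5 = 3.2823
χ² = 3.2823 + 3.2823 = 6.5646 ≈ 6.565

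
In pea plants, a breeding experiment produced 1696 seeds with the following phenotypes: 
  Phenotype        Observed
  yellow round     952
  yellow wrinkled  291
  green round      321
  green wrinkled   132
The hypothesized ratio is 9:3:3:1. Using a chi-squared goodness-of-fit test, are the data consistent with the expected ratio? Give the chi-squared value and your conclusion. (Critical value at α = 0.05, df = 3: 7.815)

Total ratio parts = 16. Expected numbers out of 1696:
  yellow round: 1696 × 9/16 = 954
  yellow wrinkled: 1696 × 3/16 = 318
  green round: 1696 × 3/16 = 318
  green wrinkled: 1696 × 1/16 = 106
χ² = Σ (O − E)² / E
  yellow round: (952 − 954)² / 954 = 0.0042
  yellow wrinkled: (291 − 318)² / 318 = 2.2925
  green round: (321 − 318)² / 318 = 0.0283
  green wrinkled: (132 − 106)² / 106 = 6.3774
χ² = 0.0042 + 2.2925 + 0.0283 + 6.3774 = 8.7024 ≈ 8.702
Degrees of freedom = 4 − 1 = 3; critical value at α = 0.05 is 7.815.
Since 8.702 > 7.815, we reject the null hypothesis — the data do not fit the 9:3:3:1 ratio.

8.702; not consistent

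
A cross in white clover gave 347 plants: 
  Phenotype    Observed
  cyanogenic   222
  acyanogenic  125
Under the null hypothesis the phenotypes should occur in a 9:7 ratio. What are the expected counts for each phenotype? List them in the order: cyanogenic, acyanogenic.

195.1875, 151.8125

Expected counts for N = 347 under a 9:7 ratio (total parts = 16):
  cyanogenic: 347 × 9/16 = 195.1875
  acyanogenic: 347 × 7/16 = 151.8125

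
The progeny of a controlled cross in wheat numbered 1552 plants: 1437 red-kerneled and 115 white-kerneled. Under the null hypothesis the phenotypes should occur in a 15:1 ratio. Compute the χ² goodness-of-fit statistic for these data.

3.563

Expected counts for N = 1552 under a 15:1 ratio (total parts = 16):
  red-kerneled: 1552 × 15/16 = 1455
  white-kerneled: 1552 × 1/16 = 97
χ² = Σ (O − E)² / E
  red-kerneled: (1437 − 1455)² / 1455 = 0.2227
  white-kerneled: (115 − 97)² / 97 = 3.3402
χ² = 0.2227 + 3.3402 = 3.5629 ≈ 3.563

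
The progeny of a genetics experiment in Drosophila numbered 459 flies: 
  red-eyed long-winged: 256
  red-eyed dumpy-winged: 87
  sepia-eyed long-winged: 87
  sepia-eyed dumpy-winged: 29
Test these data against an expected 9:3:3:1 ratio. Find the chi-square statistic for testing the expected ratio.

0.042

Total ratio parts = 16. Expected numbers out of 459:
  red-eyed long-winged: 459 × 9/16 = 258.1875
  red-eyed dumpy-winged: 459 × 3/16 = 86.0625
  sepia-eyed long-winged: 459 × 3/16 = 86.0625
  sepia-eyed dumpy-winged: 459 × 1/16 = 28.6875
χ² = Σ (O − E)² / E
  red-eyed long-winged: (256 − 258.1875)² / 258.1875 = 0.0185
  red-eyed dumpy-winged: (87 − 86.0625)² / 86.0625 = 0.0102
  sepia-eyed long-winged: (87 − 86.0625)² / 86.0625 = 0.0102
  sepia-eyed dumpy-winged: (29 − 28.6875)² / 28.6875 = 0.0034
χ² = 0.0185 + 0.0102 + 0.0102 + 0.0034 = 0.0423 ≈ 0.042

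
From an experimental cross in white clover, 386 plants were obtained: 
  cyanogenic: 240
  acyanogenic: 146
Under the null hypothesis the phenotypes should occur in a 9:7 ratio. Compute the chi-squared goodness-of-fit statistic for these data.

Under the 9:7 hypothesis (Σ ratio = 16, N = 386):
  cyanogenic: 386 × 9/16 = 217.125
  acyanogenic: 386 × 7/16 = 168.875
χ² = Σ (O − E)² / E
  cyanogenic: (240 − 217.125)² / 217.125 = 2.4100
  acyanogenic: (146 − 168.875)² / 168.875 = 3.0985
χ² = 2.4100 + 3.0985 = 5.5085 ≈ 5.509

5.509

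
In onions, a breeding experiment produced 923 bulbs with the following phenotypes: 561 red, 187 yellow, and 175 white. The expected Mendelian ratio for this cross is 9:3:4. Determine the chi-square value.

Expected counts for N = 923 under a 9:3:4 ratio (total parts = 16):
  red: 923 × 9/16 = 519.1875
  yellow: 923 × 3/16 = 173.0625
  white: 923 × 4/16 = 230.75
χ² = Σ (O − E)² / E
  red: (561 − 519.1875)² / 519.1875 = 3.3673
  yellow: (187 − 173.0625)² / 173.0625 = 1.1224
  white: (175 − 230.75)² / 230.75 = 13.4694
χ² = 3.3673 + 1.1224 + 13.4694 = 17.9591 ≈ 17.959

17.959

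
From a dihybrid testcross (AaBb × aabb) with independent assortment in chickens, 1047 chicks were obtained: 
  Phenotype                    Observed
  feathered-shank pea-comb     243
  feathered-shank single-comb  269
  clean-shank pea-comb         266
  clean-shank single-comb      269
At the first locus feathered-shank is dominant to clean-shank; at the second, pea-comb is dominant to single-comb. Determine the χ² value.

1.814

A dihybrid testcross with independent assortment gives a 1:1:1:1 ratio.
Total ratio parts = 4. Expected numbers out of 1047:
  feathered-shank pea-comb: 1047 × 1/4 = 261.75
  feathered-shank single-comb: 1047 × 1/4 = 261.75
  clean-shank pea-comb: 1047 × 1/4 = 261.75
  clean-shank single-comb: 1047 × 1/4 = 261.75
χ² = Σ (O − E)² / E
  feathered-shank pea-comb: (243 − 261.75)² / 261.75 = 1.3431
  feathered-shank single-comb: (269 − 261.75)² / 261.75 = 0.2008
  clean-shank pea-comb: (266 − 261.75)² / 261.75 = 0.0690
  clean-shank single-comb: (269 − 261.75)² / 261.75 = 0.2008
χ² = 1.3431 + 0.2008 + 0.0690 + 0.2008 = 1.8137 ≈ 1.814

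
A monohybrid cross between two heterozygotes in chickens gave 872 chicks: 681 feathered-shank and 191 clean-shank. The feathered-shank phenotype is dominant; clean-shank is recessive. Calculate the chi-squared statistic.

For a monohybrid cross between heterozygotes with complete dominance, the expected phenotypic ratio is 3:1.
Expected counts for N = 872 under a 3:1 ratio (total parts = 4):
  feathered-shank: 872 × 3/4 = 654
  clean-shank: 872 × 1/4 = 218
χ² = Σ (O − E)² / E
  feathered-shank: (681 − 654)² / 654 = 1.1147
  clean-shank: (191 − 218)² / 218 = 3.3440
χ² = 1.1147 + 3.3440 = 4.4587 ≈ 4.459

4.459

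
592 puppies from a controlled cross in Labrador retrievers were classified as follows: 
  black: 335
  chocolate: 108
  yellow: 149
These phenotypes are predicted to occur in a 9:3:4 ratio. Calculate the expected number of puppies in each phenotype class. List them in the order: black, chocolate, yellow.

Expected counts for N = 592 under a 9:3:4 ratio (total parts = 16):
  black: 592 × 9/16 = 333
  chocolate: 592 × 3/16 = 111
  yellow: 592 × 4/16 = 148

333, 111, 148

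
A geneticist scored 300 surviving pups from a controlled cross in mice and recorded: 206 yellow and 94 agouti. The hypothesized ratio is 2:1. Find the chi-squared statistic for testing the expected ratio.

0.540

Under the 2:1 hypothesis (Σ ratio = 3, N = 300):
  yellow: 300 × 2/3 = 200
  agouti: 300 × 1/3 = 100
χ² = Σ (O − E)² / E
  yellow: (206 − 200)² / 200 = 0.1800
  agouti: (94 − 100)² / 100 = 0.3600
χ² = 0.1800 + 0.3600 = 0.540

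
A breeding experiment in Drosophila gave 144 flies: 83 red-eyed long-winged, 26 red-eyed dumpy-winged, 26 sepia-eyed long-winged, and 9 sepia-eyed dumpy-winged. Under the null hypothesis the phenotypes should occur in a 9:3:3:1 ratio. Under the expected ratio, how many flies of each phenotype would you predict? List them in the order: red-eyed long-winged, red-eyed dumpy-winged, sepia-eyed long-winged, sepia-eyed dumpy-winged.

81, 27, 27, 9

Total ratio parts = 16. Expected numbers out of 144:
  red-eyed long-winged: 144 × 9/16 = 81
  red-eyed dumpy-winged: 144 × 3/16 = 27
  sepia-eyed long-winged: 144 × 3/16 = 27
  sepia-eyed dumpy-winged: 144 × 1/16 = 9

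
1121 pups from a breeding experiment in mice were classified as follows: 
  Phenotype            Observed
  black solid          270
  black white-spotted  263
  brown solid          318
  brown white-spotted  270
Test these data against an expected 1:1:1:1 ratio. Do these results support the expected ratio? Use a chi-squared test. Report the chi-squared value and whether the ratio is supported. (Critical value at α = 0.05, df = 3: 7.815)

Under the 1:1:1:1 hypothesis (Σ ratio = 4, N = 1121):
  black solid: 1121 × 1/4 = 280.25
  black white-spotted: 1121 × 1/4 = 280.25
  brown solid: 1121 × 1/4 = 280.25
  brown white-spotted: 1121 × 1/4 = 280.25
χ² = Σ (O − E)² / E
  black solid: (270 − 280.25)² / 280.25 = 0.3749
  black white-spotted: (263 − 280.25)² / 280.25 = 1.0618
  brown solid: (318 − 280.25)² / 280.25 = 5.0850
  brown white-spotted: (270 − 280.25)² / 280.25 = 0.3749
χ² = 0.3749 + 1.0618 + 5.0850 + 0.3749 = 6.8966 ≈ 6.897
Degrees of freedom = 4 − 1 = 3; critical value at α = 0.05 is 7.815.
Since 6.897 < 7.815, we fail to reject the null hypothesis — the data are consistent with the 1:1:1:1 ratio.

6.897; consistent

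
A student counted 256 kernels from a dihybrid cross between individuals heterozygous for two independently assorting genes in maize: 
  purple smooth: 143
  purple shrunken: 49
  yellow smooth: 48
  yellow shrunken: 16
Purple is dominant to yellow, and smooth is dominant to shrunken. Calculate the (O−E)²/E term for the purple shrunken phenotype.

0.021

A dihybrid F₂ with independent assortment and complete dominance at both loci gives a 9:3:3:1 phenotypic ratio.
The 9:3:3:1 ratio has 16 parts, so with N = 256 the expected counts are:
  purple smooth: 256 × 9/16 = 144
  purple shrunken: 256 × 3/16 = 48
  yellow smooth: 256 × 3/16 = 48
  yellow shrunken: 256 × 1/16 = 16
Contribution of purple shrunken: (49 − 48)² / 48 = 0.0208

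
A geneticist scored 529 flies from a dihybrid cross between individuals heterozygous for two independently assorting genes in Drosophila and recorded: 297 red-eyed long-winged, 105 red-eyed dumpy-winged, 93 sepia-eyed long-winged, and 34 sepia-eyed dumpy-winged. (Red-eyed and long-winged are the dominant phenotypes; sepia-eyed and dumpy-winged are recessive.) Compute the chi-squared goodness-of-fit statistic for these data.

A dihybrid F₂ with independent assortment and complete dominance at both loci gives a 9:3:3:1 phenotypic ratio.
Expected counts for N = 529 under a 9:3:3:1 ratio (total parts = 16):
  red-eyed long-winged: 529 × 9/16 = 297.5625
  red-eyed dumpy-winged: 529 × 3/16 = 99.1875
  sepia-eyed long-winged: 529 × 3/16 = 99.1875
  sepia-eyed dumpy-winged: 529 × 1/16 = 33.0625
χ² = Σ (O − E)² / E
  red-eyed long-winged: (297 − 297.5625)² / 297.5625 = 0.0011
  red-eyed dumpy-winged: (105 − 99.1875)² / 99.1875 = 0.3406
  sepia-eyed long-winged: (93 − 99.1875)² / 99.1875 = 0.3860
  sepia-eyed dumpy-winged: (34 − 33.0625)² / 33.0625 = 0.0266
χ² = 0.0011 + 0.3406 + 0.3860 + 0.0266 = 0.7543 ≈ 0.754

0.754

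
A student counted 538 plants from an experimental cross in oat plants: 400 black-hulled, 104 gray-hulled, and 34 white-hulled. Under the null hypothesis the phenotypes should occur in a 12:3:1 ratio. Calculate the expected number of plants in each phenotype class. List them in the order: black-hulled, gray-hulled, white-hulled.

Under the 12:3:1 hypothesis (Σ ratio = 16, N = 538):
  black-hulled: 538 × 12/16 = 403.5
  gray-hulled: 538 × 3/16 = 100.875
  white-hulled: 538 × 1/16 = 33.625

403.5, 100.875, 33.625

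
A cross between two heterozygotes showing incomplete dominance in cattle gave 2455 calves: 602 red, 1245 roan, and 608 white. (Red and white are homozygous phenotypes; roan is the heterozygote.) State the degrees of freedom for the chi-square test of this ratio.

With incomplete dominance, a heterozygote × heterozygote cross gives a 1:2:1 phenotypic ratio.
A goodness-of-fit test with 3 phenotype classes has df = 3 − 1 = 2.

2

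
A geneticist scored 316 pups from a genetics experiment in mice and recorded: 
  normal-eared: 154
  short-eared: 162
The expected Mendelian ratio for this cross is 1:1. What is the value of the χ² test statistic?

Total ratio parts = 2. Expected numbers out of 316:
  normal-eared: 316 × 1/2 = 158
  short-eared: 316 × 1/2 = 158
χ² = Σ (O − E)² / E
  normal-eared: (154 − 158)² / 158 = 0.1013
  short-eared: (162 − 158)² / 158 = 0.1013
χ² = 0.1013 + 0.1013 = 0.2026 ≈ 0.203

0.203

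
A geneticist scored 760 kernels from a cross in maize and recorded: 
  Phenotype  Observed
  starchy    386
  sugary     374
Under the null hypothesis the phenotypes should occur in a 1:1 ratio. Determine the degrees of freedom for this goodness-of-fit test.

A goodness-of-fit test with 2 phenotype classes has df = 2 − 1 = 1.

1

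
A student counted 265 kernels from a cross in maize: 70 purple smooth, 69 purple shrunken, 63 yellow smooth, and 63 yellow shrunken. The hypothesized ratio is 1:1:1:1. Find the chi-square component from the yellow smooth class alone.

0.159

The 1:1:1:1 ratio has 4 parts, so with N = 265 the expected counts are:
  purple smooth: 265 × 1/4 = 66.25
  purple shrunken: 265 × 1/4 = 66.25
  yellow smooth: 265 × 1/4 = 66.25
  yellow shrunken: 265 × 1/4 = 66.25
Contribution of yellow smooth: (63 − 66.25)² / 66.25 = 0.1594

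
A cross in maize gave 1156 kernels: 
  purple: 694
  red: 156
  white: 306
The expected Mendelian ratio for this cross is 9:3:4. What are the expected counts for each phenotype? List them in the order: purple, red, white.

Expected counts for N = 1156 under a 9:3:4 ratio (total parts = 16):
  purple: 1156 × 9/16 = 650.25
  red: 1156 × 3/16 = 216.75
  white: 1156 × 4/16 = 289

650.25, 216.75, 289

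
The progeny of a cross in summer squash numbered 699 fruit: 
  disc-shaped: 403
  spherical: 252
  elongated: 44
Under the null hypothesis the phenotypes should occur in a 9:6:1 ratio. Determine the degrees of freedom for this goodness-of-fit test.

A goodness-of-fit test with 3 phenotype classes has df = 3 − 1 = 2.

2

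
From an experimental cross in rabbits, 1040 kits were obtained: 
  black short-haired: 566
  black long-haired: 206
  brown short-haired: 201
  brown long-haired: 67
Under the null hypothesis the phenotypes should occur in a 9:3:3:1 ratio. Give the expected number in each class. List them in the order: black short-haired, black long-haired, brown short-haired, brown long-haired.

585, 195, 195, 65

Total ratio parts = 16. Expected numbers out of 1040:
  black short-haired: 1040 × 9/16 = 585
  black long-haired: 1040 × 3/16 = 195
  brown short-haired: 1040 × 3/16 = 195
  brown long-haired: 1040 × 1/16 = 65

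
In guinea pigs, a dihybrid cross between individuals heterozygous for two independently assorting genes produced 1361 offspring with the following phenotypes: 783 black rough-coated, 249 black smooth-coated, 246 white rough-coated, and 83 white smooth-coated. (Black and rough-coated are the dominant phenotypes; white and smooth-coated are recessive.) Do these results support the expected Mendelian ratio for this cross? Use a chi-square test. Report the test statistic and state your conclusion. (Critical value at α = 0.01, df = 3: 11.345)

0.928; consistent

A dihybrid F₂ with independent assortment and complete dominance at both loci gives a 9:3:3:1 phenotypic ratio.
Expected counts for N = 1361 under a 9:3:3:1 ratio (total parts = 16):
  black rough-coated: 1361 × 9/16 = 765.5625
  black smooth-coated: 1361 × 3/16 = 255.1875
  white rough-coated: 1361 × 3/16 = 255.1875
  white smooth-coated: 1361 × 1/16 = 85.0625
χ² = Σ (O − E)² / E
  black rough-coated: (783 − 765.5625)² / 765.5625 = 0.3972
  black smooth-coated: (249 − 255.1875)² / 255.1875 = 0.1500
  white rough-coated: (246 − 255.1875)² / 255.1875 = 0.3308
  white smooth-coated: (83 − 85.0625)² / 85.0625 = 0.0500
χ² = 0.3972 + 0.1500 + 0.3308 + 0.0500 = 0.928
Degrees of freedom = 4 − 1 = 3; critical value at α = 0.01 is 11.345.
Since 0.928 < 11.345, we fail to reject the null hypothesis — the data are consistent with the 9:3:3:1 ratio.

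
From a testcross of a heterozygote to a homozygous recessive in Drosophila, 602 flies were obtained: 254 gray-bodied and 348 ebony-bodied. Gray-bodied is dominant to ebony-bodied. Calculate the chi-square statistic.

A testcross of a heterozygote (Aa × aa) gives a 1:1 phenotypic ratio.
Under the 1:1 hypothesis (Σ ratio = 2, N = 602):
  gray-bodied: 602 × 1/2 = 301
  ebony-bodied: 602 × 1/2 = 301
χ² = Σ (O − E)² / E
  gray-bodied: (254 − 301)² / 301 = 7.3389
  ebony-bodied: (348 − 301)² / 301 = 7.3389
χ² = 7.3389 + 7.3389 = 14.6778 ≈ 14.678

14.678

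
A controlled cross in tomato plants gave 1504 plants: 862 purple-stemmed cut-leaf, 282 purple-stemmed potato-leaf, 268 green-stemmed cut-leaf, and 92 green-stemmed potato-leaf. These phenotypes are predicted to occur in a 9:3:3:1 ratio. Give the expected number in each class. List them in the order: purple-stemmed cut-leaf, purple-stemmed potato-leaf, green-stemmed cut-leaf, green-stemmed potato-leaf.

846, 282, 282, 94

Total ratio parts = 16. Expected numbers out of 1504:
  purple-stemmed cut-leaf: 1504 × 9/16 = 846
  purple-stemmed potato-leaf: 1504 × 3/16 = 282
  green-stemmed cut-leaf: 1504 × 3/16 = 282
  green-stemmed potato-leaf: 1504 × 1/16 = 94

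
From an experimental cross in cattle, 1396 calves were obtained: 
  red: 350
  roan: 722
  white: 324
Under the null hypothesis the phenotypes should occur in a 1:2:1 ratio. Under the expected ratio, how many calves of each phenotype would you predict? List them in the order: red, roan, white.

349, 698, 349

Total ratio parts = 4. Expected numbers out of 1396:
  red: 1396 × 1/4 = 349
  roan: 1396 × 2/4 = 698
  white: 1396 × 1/4 = 349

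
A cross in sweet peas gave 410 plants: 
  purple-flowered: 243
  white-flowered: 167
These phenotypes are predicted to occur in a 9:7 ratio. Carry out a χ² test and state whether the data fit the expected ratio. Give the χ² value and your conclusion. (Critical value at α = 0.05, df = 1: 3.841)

The 9:7 ratio has 16 parts, so with N = 410 the expected counts are:
  purple-flowered: 410 × 9/16 = 230.625
  white-flowered: 410 × 7/16 = 179.375
χ² = Σ (O − E)² / E
  purple-flowered: (243 − 230.625)² / 230.625 = 0.6640
  white-flowered: (167 − 179.375)² / 179.375 = 0.8537
χ² = 0.6640 + 0.8537 = 1.5177 ≈ 1.518
Degrees of freedom = 2 − 1 = 1; critical value at α = 0.05 is 3.841.
Since 1.518 < 3.841, we fail to reject the null hypothesis — the data are consistent with the 9:7 ratio.

1.518; consistent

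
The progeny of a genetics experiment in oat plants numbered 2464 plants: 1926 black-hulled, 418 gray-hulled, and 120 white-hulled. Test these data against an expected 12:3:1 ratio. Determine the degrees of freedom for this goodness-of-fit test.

A goodness-of-fit test with 3 phenotype classes has df = 3 − 1 = 2.

2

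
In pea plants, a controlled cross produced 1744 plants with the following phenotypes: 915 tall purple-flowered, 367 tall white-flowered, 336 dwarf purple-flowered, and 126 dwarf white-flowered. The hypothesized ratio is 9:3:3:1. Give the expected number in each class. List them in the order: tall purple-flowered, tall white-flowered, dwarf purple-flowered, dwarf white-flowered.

981, 327, 327, 109

Total ratio parts = 16. Expected numbers out of 1744:
  tall purple-flowered: 1744 × 9/16 = 981
  tall white-flowered: 1744 × 3/16 = 327
  dwarf purple-flowered: 1744 × 3/16 = 327
  dwarf white-flowered: 1744 × 1/16 = 109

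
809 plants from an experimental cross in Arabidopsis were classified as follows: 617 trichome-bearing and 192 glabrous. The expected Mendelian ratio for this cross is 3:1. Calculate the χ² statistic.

Under the 3:1 hypothesis (Σ ratio = 4, N = 809):
  trichome-bearing: 809 × 3/4 = 606.75
  glabrous: 809 × 1/4 = 202.25
χ² = Σ (O − E)² / E
  trichome-bearing: (617 − 606.75)² / 606.75 = 0.1732
  glabrous: (192 − 202.25)² / 202.25 = 0.5195
χ² = 0.1732 + 0.5195 = 0.6927 ≈ 0.693

0.693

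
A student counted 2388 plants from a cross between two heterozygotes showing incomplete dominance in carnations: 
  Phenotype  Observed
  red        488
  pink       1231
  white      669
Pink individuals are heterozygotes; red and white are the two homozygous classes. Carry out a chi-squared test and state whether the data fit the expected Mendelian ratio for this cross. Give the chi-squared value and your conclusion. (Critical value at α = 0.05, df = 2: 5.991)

With incomplete dominance, a heterozygote × heterozygote cross gives a 1:2:1 phenotypic ratio.
The 1:2:1 ratio has 4 parts, so with N = 2388 the expected counts are:
  red: 2388 × 1/4 = 597
  pink: 2388 × 2/4 = 1194
  white: 2388 × 1/4 = 597
χ² = Σ (O − E)² / E
  red: (488 − 597)² / 597 = 19.9012
  pink: (1231 − 1194)² / 1194 = 1.1466
  white: (669 − 597)² / 597 = 8.6834
χ² = 19.9012 + 1.1466 + 8.6834 = 29.7312 ≈ 29.731
Degrees of freedom = 3 − 1 = 2; critical value at α = 0.05 is 5.991.
Since 29.731 > 5.991, we reject the null hypothesis — the data do not fit the 1:2:1 ratio.

29.731; not consistent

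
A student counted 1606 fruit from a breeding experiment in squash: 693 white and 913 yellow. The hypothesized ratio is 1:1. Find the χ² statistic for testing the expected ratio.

Expected counts for N = 1606 under a 1:1 ratio (total parts = 2):
  white: 1606 × 1/2 = 803
  yellow: 1606 × 1/2 = 803
χ² = Σ (O − E)² / E
  white: (693 − 803)² / 803 = 15.0685
  yellow: (913 − 803)² / 803 = 15.0685
χ² = 15.0685 + 15.0685 = 30.137

30.137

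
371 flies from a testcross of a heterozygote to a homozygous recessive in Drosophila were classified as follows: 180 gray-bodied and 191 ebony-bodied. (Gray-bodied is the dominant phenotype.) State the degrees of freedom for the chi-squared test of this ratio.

A testcross of a heterozygote (Aa × aa) gives a 1:1 phenotypic ratio.
A goodness-of-fit test with 2 phenotype classes has df = 2 − 1 = 1.

1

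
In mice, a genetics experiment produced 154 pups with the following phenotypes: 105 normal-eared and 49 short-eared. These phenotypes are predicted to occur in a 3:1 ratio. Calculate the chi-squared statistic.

Total ratio parts = 4. Expected numbers out of 154:
  normal-eared: 154 × 3/4 = 115.5
  short-eared: 154 × 1/4 = 38.5
χ² = Σ (O − E)² / E
  normal-eared: (105 − 115.5)² / 115.5 = 0.9545
  short-eared: (49 − 38.5)² / 38.5 = 2.8636
χ² = 0.9545 + 2.8636 = 3.8181 ≈ 3.818

3.818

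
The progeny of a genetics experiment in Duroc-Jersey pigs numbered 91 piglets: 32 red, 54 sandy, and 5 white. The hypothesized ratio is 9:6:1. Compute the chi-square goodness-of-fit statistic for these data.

Under the 9:6:1 hypothesis (Σ ratio = 16, N = 91):
  red: 91 × 9/16 = 51.1875
  sandy: 91 × 6/16 = 34.125
  white: 91 × 1/16 = 5.6875
χ² = Σ (O − E)² / E
  red: (32 − 51.1875)² / 51.1875 = 7.1924
  sandy: (54 − 34.125)² / 34.125 = 11.5755
  white: (5 − 5.6875)² / 5.6875 = 0.0831
χ² = 7.1924 + 11.5755 + 0.0831 = 18.851

18.851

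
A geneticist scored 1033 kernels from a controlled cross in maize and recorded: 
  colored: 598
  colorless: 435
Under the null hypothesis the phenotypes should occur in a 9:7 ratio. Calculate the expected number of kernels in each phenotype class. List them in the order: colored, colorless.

Total ratio parts = 16. Expected numbers out of 1033:
  colored: 1033 × 9/16 = 581.0625
  colorless: 1033 × 7/16 = 451.9375

581.0625, 451.9375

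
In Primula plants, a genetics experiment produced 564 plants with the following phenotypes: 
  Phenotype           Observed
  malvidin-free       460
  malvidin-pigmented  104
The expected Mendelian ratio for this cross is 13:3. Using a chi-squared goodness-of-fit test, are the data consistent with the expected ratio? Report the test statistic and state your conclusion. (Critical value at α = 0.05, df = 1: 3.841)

Total ratio parts = 16. Expected numbers out of 564:
  malvidin-free: 564 × 13/16 = 458.25
  malvidin-pigmented: 564 × 3/16 = 105.75
χ² = Σ (O − E)² / E
  malvidin-free: (460 − 458.25)² / 458.25 = 0.0067
  malvidin-pigmented: (104 − 105.75)² / 105.75 = 0.0290
χ² = 0.0067 + 0.0290 = 0.0357 ≈ 0.036
Degrees of freedom = 2 − 1 = 1; critical value at α = 0.05 is 3.841.
Since 0.036 < 3.841, we fail to reject the null hypothesis — the data are consistent with the 13:3 ratio.

0.036; consistent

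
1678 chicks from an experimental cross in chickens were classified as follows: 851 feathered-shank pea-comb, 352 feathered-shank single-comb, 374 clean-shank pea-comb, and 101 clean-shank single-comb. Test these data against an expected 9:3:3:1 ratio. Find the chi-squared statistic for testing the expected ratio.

Under the 9:3:3:1 hypothesis (Σ ratio = 16, N = 1678):
  feathered-shank pea-comb: 1678 × 9/16 = 943.875
  feathered-shank single-comb: 1678 × 3/16 = 314.625
  clean-shank pea-comb: 1678 × 3/16 = 314.625
  clean-shank single-comb: 1678 × 1/16 = 104.875
χ² = Σ (O − E)² / E
  feathered-shank pea-comb: (851 − 943.875)² / 943.875 = 9.1387
  feathered-shank single-comb: (352 − 314.625)² / 314.625 = 4.4399
  clean-shank pea-comb: (374 − 314.625)² / 314.625 = 11.2051
  clean-shank single-comb: (101 − 104.875)² / 104.875 = 0.1432
χ² = 9.1387 + 4.4399 + 11.2051 + 0.1432 = 24.9269 ≈ 24.927

24.927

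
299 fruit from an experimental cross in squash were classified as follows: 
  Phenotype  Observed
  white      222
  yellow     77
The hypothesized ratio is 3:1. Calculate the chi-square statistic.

0.090

Expected counts for N = 299 under a 3:1 ratio (total parts = 4):
  white: 299 × 3/4 = 224.25
  yellow: 299 × 1/4 = 74.75
χ² = Σ (O − E)² / E
  white: (222 − 224.25)² / 224.25 = 0.0226
  yellow: (77 − 74.75)² / 74.75 = 0.0677
χ² = 0.0226 + 0.0677 = 0.0903 ≈ 0.090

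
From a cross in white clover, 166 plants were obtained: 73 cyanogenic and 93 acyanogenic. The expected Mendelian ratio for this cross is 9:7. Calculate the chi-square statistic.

10.162

The 9:7 ratio has 16 parts, so with N = 166 the expected counts are:
  cyanogenic: 166 × 9/16 = 93.375
  acyanogenic: 166 × 7/16 = 72.625
χ² = Σ (O − E)² / E
  cyanogenic: (73 − 93.375)² / 93.375 = 4.4460
  acyanogenic: (93 − 72.625)² / 72.625 = 5.7162
χ² = 4.4460 + 5.7162 = 10.1622 ≈ 10.162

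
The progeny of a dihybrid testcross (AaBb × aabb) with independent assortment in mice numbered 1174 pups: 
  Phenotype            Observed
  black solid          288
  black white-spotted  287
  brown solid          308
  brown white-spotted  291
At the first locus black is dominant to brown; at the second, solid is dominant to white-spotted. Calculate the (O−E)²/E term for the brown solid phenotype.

0.716

A dihybrid testcross with independent assortment gives a 1:1:1:1 ratio.
Total ratio parts = 4. Expected numbers out of 1174:
  black solid: 1174 × 1/4 = 293.5
  black white-spotted: 1174 × 1/4 = 293.5
  brown solid: 1174 × 1/4 = 293.5
  brown white-spotted: 1174 × 1/4 = 293.5
Contribution of brown solid: (308 − 293.5)² / 293.5 = 0.7164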